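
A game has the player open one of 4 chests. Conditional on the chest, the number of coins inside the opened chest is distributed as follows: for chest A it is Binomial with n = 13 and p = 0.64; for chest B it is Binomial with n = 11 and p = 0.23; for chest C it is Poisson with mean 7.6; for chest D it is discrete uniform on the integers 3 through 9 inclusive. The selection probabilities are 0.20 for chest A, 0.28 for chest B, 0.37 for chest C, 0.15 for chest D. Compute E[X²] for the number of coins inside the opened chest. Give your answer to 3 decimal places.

46.964

For each component E[X²] = Var + (mean)², giving A: 72.2176; B: 8.349; C: 65.36; D: 40.
Overall E[X²] = 0.2·72.2176 + 0.28·8.349 + 0.37·65.36 + 0.15·40 = 46.9644.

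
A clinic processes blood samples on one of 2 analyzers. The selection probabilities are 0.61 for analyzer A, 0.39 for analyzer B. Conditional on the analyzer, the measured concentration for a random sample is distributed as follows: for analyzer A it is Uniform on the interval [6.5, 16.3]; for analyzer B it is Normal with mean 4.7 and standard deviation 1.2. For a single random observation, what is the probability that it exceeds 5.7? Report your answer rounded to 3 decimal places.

0.689

Conditional on each analyzer, P(X > 5.7): A: 1; B: 0.202328.
By total probability, P(X > 5.7) = 0.61·1 + 0.39·0.202328 = 0.688908.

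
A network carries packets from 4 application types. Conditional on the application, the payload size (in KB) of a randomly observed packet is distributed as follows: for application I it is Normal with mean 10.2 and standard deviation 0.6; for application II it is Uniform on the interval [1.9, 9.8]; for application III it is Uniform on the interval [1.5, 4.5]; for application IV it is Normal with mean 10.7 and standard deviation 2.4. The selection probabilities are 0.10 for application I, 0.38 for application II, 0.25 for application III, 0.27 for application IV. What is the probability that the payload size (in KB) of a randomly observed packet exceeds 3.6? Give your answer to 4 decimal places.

0.7428

Conditional on each application, P(X > 3.6): I: 1; II: 0.78481; III: 0.3; IV: 0.998453.
By total probability, P(X > 3.6) = 0.1·1 + 0.38·0.78481 + 0.25·0.3 + 0.27·0.998453 = 0.74281.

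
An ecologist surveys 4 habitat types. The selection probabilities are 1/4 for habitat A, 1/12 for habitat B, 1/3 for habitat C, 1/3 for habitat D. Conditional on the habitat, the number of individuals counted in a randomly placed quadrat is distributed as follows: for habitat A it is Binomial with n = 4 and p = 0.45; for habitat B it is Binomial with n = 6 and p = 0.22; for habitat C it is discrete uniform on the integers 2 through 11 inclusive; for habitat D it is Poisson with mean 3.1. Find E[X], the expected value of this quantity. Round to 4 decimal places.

Component means — A: 1.8; B: 1.32; C: 6.5; D: 3.1.
E[X] = 0.25·1.8 + 0.0833333·1.32 + 0.333333·6.5 + 0.333333·3.1 = 3.76.

3.7600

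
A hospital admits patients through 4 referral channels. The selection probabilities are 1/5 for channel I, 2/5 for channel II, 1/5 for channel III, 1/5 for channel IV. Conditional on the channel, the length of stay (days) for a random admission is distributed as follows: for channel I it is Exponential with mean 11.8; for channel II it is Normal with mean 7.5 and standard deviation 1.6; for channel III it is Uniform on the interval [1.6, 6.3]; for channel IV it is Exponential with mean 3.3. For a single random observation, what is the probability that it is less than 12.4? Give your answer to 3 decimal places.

Conditional on each channel, P(X < 12.4): I: 0.650359; II: 0.998903; III: 1; IV: 0.97666.
By total probability, P(X < 12.4) = 0.2·0.650359 + 0.4·0.998903 + 0.2·1 + 0.2·0.97666 = 0.924965.

0.925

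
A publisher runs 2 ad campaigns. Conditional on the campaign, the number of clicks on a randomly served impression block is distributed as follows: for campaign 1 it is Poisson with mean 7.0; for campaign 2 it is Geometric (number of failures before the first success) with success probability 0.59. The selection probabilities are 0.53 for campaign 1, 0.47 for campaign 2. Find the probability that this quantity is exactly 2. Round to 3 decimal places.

0.058

Conditional on each campaign, P(X = 2): 1: 0.0223411; 2: 0.099179.
By total probability, P(X = 2) = 0.53·0.0223411 + 0.47·0.099179 = 0.0584549.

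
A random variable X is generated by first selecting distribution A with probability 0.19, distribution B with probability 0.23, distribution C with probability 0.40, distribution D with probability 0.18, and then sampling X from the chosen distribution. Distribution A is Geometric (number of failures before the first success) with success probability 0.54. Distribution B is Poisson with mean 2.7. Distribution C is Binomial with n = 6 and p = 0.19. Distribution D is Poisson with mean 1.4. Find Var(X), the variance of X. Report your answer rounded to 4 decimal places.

2.0067

Per component, A: μ=0.851852, E[X²]=2.30316; B: μ=2.7, E[X²]=9.99; C: μ=1.14, E[X²]=2.223; D: μ=1.4, E[X²]=3.36.
E[X] = 0.19·0.851852 + 0.23·2.7 + 0.4·1.14 + 0.18·1.4 = 1.49085.
E[X²] = 0.19·2.30316 + 0.23·9.99 + 0.4·2.223 + 0.18·3.36 = 4.2293.
Var(X) = E[X²] − (E[X])² = 4.2293 − 2.22264 = 2.00666.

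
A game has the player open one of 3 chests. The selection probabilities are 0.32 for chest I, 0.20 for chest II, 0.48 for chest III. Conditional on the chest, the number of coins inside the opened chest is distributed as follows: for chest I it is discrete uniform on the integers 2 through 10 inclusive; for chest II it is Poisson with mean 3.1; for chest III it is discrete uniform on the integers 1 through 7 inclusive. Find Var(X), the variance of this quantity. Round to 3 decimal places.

5.904

Per component, I: μ=6, E[X²]=42.6667; II: μ=3.1, E[X²]=12.71; III: μ=4, E[X²]=20.
E[X] = 0.32·6 + 0.2·3.1 + 0.48·4 = 4.46.
E[X²] = 0.32·42.6667 + 0.2·12.71 + 0.48·20 = 25.7953.
Var(X) = E[X²] − (E[X])² = 25.7953 − 19.8916 = 5.90373.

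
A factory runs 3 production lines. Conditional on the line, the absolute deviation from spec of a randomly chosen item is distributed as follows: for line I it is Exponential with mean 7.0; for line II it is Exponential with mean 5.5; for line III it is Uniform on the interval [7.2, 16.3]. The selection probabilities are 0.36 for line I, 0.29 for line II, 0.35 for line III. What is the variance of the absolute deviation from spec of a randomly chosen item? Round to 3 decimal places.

Per component, I: μ=7, E[X²]=98; II: μ=5.5, E[X²]=60.5; III: μ=11.75, E[X²]=144.963.
E[X] = 0.36·7 + 0.29·5.5 + 0.35·11.75 = 8.2275.
E[X²] = 0.36·98 + 0.29·60.5 + 0.35·144.963 = 103.562.
Var(X) = E[X²] − (E[X])² = 103.562 − 67.6918 = 35.8704.

35.870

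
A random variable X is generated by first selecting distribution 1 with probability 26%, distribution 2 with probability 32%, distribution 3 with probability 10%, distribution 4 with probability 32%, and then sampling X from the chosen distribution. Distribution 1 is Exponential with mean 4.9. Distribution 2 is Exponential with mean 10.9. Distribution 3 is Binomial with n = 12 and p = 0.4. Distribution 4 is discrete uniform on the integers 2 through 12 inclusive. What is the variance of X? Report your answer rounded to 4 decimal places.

54.0153

Per component, 1: μ=4.9, E[X²]=48.02; 2: μ=10.9, E[X²]=237.62; 3: μ=4.8, E[X²]=25.92; 4: μ=7, E[X²]=59.
E[X] = 0.26·4.9 + 0.32·10.9 + 0.1·4.8 + 0.32·7 = 7.482.
E[X²] = 0.26·48.02 + 0.32·237.62 + 0.1·25.92 + 0.32·59 = 109.996.
Var(X) = E[X²] − (E[X])² = 109.996 − 55.9803 = 54.0153.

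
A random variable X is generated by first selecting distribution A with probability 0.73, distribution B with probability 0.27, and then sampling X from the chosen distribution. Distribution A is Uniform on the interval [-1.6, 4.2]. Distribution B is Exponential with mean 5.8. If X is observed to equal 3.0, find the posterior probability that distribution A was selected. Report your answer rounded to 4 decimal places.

0.8193

Likelihoods f(3.0 | ·): A: 0.172414; B: 0.102787.
Posterior ∝ prior × likelihood. Numerator for A: 0.73·0.172414 = 0.125862.
Normalizing constant: 0.73·0.172414 + 0.27·0.102787 = 0.153614.
P(A | observation) = 0.125862 / 0.153614 = 0.819337.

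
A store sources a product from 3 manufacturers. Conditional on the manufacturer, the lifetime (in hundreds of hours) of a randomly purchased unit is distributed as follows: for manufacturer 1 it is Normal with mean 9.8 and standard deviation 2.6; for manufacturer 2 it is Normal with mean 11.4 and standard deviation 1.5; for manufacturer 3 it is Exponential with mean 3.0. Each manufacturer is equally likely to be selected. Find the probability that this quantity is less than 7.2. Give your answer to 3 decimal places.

0.357

Conditional on each manufacturer, P(X < 7.2): 1: 0.158655; 2: 0.00255513; 3: 0.909282.
By total probability, P(X < 7.2) = 0.333333·0.158655 + 0.333333·0.00255513 + 0.333333·0.909282 = 0.356831.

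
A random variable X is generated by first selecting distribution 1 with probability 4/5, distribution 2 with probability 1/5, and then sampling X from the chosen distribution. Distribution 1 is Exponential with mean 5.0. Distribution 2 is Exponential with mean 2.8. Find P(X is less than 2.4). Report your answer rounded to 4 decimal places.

Conditional on each component, P(X < 2.4): 1: 0.381217; 2: 0.575627.
By total probability, P(X < 2.4) = 0.8·0.381217 + 0.2·0.575627 = 0.420099.

0.4201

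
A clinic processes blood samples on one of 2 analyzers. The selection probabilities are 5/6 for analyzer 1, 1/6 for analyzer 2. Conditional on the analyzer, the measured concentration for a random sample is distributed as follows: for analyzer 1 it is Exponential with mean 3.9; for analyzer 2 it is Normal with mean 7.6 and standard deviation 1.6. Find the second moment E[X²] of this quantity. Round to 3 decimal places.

For each component E[X²] = Var + (mean)², giving 1: 30.42; 2: 60.32.
Overall E[X²] = 0.833333·30.42 + 0.166667·60.32 = 35.4033.

35.403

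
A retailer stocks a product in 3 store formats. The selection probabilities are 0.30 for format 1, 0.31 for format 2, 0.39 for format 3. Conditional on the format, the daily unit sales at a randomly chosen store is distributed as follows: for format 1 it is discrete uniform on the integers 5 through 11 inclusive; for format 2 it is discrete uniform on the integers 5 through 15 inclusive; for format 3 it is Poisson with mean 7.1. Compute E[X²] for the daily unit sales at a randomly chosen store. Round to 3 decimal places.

For each component E[X²] = Var + (mean)², giving 1: 68; 2: 110; 3: 57.51.
Overall E[X²] = 0.3·68 + 0.31·110 + 0.39·57.51 = 76.9289.

76.929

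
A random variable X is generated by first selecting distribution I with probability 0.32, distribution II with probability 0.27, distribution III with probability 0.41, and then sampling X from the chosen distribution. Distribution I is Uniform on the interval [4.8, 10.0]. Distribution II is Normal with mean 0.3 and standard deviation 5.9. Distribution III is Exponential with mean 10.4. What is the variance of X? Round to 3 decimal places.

Per component, I: μ=7.4, E[X²]=57.0133; II: μ=0.3, E[X²]=34.9; III: μ=10.4, E[X²]=216.32.
E[X] = 0.32·7.4 + 0.27·0.3 + 0.41·10.4 = 6.713.
E[X²] = 0.32·57.0133 + 0.27·34.9 + 0.41·216.32 = 116.358.
Var(X) = E[X²] − (E[X])² = 116.358 − 45.0644 = 71.2941.

71.294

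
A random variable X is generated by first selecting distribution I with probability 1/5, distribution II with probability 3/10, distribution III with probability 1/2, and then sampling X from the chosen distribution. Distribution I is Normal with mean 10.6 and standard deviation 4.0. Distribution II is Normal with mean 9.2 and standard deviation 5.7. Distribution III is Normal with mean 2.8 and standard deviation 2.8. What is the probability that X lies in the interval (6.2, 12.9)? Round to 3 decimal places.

0.305

Conditional on each component, P(6.2 < X < 12.9): I: 0.581688; II: 0.442536; III: 0.112165.
By total probability, P(6.2 < X < 12.9) = 0.2·0.581688 + 0.3·0.442536 + 0.5·0.112165 = 0.305181.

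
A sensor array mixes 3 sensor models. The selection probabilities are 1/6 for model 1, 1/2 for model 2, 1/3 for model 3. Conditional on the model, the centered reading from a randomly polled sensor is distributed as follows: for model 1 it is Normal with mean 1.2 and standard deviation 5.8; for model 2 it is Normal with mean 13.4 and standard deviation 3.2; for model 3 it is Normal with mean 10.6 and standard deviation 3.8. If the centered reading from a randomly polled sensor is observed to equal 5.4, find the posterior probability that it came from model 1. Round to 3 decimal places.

0.349

Likelihoods f(5.4 | ·): 1: 0.0529195; 2: 0.00547759; 3: 0.0411625.
Posterior ∝ prior × likelihood. Numerator for 1: 0.166667·0.0529195 = 0.00881991.
Normalizing constant: 0.166667·0.0529195 + 0.5·0.00547759 + 0.333333·0.0411625 = 0.0252795.
P(1 | observation) = 0.00881991 / 0.0252795 = 0.348895.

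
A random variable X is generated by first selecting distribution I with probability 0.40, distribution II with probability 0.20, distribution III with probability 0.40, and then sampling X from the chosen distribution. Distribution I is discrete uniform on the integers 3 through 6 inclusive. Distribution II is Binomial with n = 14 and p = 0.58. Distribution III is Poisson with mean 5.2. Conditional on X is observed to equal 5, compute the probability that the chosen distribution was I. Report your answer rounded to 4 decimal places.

0.5537

Likelihoods P(X=5 | ·): I: 0.25; II: 0.0534377; III: 0.174785.
Posterior ∝ prior × likelihood. Numerator for I: 0.4·0.25 = 0.1.
Normalizing constant: 0.4·0.25 + 0.2·0.0534377 + 0.4·0.174785 = 0.180602.
P(I | observation) = 0.1 / 0.180602 = 0.553705.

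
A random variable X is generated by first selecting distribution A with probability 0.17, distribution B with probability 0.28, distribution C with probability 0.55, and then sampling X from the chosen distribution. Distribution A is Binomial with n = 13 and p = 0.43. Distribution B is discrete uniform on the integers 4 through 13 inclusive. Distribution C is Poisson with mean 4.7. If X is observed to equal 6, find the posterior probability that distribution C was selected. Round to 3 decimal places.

0.539

Likelihoods P(X=6 | ·): A: 0.212057; B: 0.1; C: 0.136167.
Posterior ∝ prior × likelihood. Numerator for C: 0.55·0.136167 = 0.0748916.
Normalizing constant: 0.17·0.212057 + 0.28·0.1 + 0.55·0.136167 = 0.138941.
P(C | observation) = 0.0748916 / 0.138941 = 0.539016.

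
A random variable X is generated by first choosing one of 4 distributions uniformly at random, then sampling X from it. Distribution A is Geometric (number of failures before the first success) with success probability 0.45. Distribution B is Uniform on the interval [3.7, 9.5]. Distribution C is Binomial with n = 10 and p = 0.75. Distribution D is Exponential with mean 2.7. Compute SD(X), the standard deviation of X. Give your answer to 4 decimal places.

Per component, A: μ=1.22222, E[X²]=4.20988; B: μ=6.6, E[X²]=46.3633; C: μ=7.5, E[X²]=58.125; D: μ=2.7, E[X²]=14.58.
E[X] = 0.25·1.22222 + 0.25·6.6 + 0.25·7.5 + 0.25·2.7 = 4.50556.
E[X²] = 0.25·4.20988 + 0.25·46.3633 + 0.25·58.125 + 0.25·14.58 = 30.8196.
Var(X) = E[X²] − (E[X])² = 30.8196 − 20.3 = 10.5195.
SD(X) = √10.5195 = 3.24338.

3.2434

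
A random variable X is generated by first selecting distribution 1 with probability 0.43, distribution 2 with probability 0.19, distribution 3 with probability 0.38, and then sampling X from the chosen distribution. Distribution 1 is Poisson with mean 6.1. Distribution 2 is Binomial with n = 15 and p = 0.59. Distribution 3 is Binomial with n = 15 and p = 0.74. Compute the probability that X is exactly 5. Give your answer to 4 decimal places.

Conditional on each component, P(X = 5): 1: 0.15786; 2: 0.0288173; 3: 0.000940692.
By total probability, P(X = 5) = 0.43·0.15786 + 0.19·0.0288173 + 0.38·0.000940692 = 0.0737125.

0.0737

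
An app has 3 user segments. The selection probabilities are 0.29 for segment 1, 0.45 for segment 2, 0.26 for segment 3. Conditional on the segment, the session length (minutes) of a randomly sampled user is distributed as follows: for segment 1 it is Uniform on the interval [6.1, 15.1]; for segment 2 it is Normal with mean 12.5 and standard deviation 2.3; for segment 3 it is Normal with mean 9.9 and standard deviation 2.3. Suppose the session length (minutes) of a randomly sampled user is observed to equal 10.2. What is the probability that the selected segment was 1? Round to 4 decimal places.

0.2593

Likelihoods f(10.2 | ·): 1: 0.111111; 2: 0.105205; 3: 0.171984.
Posterior ∝ prior × likelihood. Numerator for 1: 0.29·0.111111 = 0.0322222.
Normalizing constant: 0.29·0.111111 + 0.45·0.105205 + 0.26·0.171984 = 0.12428.
P(1 | observation) = 0.0322222 / 0.12428 = 0.259271.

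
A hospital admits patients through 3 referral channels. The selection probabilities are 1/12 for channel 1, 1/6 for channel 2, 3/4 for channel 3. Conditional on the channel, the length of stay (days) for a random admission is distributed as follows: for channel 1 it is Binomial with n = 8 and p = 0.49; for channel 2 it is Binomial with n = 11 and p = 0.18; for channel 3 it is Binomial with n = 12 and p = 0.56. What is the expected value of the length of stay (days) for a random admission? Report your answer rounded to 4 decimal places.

Component means — 1: 3.92; 2: 1.98; 3: 6.72.
E[X] = 0.0833333·3.92 + 0.166667·1.98 + 0.75·6.72 = 5.69667.

5.6967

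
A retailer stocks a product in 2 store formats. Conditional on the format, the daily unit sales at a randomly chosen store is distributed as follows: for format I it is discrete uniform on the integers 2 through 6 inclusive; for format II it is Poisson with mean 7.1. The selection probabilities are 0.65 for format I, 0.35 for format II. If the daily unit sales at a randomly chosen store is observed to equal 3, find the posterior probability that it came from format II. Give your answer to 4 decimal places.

0.1170

Likelihoods P(X=3 | ·): I: 0.2; II: 0.049219.
Posterior ∝ prior × likelihood. Numerator for II: 0.35·0.049219 = 0.0172267.
Normalizing constant: 0.65·0.2 + 0.35·0.049219 = 0.147227.
P(II | observation) = 0.0172267 / 0.147227 = 0.117008.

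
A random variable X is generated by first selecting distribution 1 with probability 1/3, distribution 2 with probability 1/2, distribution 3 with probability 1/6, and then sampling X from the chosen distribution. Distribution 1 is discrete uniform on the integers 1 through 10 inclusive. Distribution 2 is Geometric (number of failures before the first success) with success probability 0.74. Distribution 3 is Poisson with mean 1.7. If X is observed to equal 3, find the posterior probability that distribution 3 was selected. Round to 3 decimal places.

0.385

Likelihoods P(X=3 | ·): 1: 0.1; 2: 0.0130062; 3: 0.149587.
Posterior ∝ prior × likelihood. Numerator for 3: 0.166667·0.149587 = 0.0249312.
Normalizing constant: 0.333333·0.1 + 0.5·0.0130062 + 0.166667·0.149587 = 0.0647677.
P(3 | observation) = 0.0249312 / 0.0647677 = 0.384933.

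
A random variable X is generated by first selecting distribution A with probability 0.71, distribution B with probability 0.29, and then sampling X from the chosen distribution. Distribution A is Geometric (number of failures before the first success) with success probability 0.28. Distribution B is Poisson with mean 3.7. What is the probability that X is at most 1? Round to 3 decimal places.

Conditional on each component, P(X ≤ 1): A: 0.4816; B: 0.116201.
By total probability, P(X ≤ 1) = 0.71·0.4816 + 0.29·0.116201 = 0.375634.

0.376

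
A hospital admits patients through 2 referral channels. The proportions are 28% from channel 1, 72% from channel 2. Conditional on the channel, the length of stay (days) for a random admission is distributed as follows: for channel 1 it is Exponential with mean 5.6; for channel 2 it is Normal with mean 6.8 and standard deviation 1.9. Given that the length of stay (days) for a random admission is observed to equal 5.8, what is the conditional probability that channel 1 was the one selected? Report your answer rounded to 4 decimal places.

0.1188

Likelihoods f(5.8 | ·): 1: 0.063388; 2: 0.182812.
Posterior ∝ prior × likelihood. Numerator for 1: 0.28·0.063388 = 0.0177486.
Normalizing constant: 0.28·0.063388 + 0.72·0.182812 = 0.149373.
P(1 | observation) = 0.0177486 / 0.149373 = 0.118821.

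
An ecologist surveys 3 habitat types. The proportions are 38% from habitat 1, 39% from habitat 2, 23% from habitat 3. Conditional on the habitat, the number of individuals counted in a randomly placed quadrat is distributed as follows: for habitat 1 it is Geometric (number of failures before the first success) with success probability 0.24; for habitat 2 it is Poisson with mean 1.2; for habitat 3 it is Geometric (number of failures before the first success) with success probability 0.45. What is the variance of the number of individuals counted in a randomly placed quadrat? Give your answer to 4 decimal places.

Per component, 1: μ=3.16667, E[X²]=23.2222; 2: μ=1.2, E[X²]=2.64; 3: μ=1.22222, E[X²]=4.20988.
E[X] = 0.38·3.16667 + 0.39·1.2 + 0.23·1.22222 = 1.95244.
E[X²] = 0.38·23.2222 + 0.39·2.64 + 0.23·4.20988 = 10.8223.
Var(X) = E[X²] − (E[X])² = 10.8223 − 3.81204 = 7.01028.

7.0103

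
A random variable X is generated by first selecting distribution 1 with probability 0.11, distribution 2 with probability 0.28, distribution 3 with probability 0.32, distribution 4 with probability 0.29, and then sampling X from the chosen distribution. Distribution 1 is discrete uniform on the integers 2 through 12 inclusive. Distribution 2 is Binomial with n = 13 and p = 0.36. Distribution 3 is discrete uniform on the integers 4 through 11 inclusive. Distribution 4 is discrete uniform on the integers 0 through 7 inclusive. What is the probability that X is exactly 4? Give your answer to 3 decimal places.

Conditional on each component, P(X = 4): 1: 0.0909091; 2: 0.216339; 3: 0.125; 4: 0.125.
By total probability, P(X = 4) = 0.11·0.0909091 + 0.28·0.216339 + 0.32·0.125 + 0.29·0.125 = 0.146825.

0.147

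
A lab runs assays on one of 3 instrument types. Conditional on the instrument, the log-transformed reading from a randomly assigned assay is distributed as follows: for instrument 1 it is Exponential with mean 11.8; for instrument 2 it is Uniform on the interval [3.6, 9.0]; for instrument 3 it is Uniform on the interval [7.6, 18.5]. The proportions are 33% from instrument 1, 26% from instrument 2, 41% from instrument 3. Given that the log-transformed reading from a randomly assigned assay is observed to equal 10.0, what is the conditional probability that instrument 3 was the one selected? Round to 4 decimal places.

Likelihoods f(10.0 | ·): 1: 0.0363138; 2: 0; 3: 0.0917431.
Posterior ∝ prior × likelihood. Numerator for 3: 0.41·0.0917431 = 0.0376147.
Normalizing constant: 0.33·0.0363138 + 0.26·0 + 0.41·0.0917431 = 0.0495982.
P(3 | observation) = 0.0376147 / 0.0495982 = 0.758387.

0.7584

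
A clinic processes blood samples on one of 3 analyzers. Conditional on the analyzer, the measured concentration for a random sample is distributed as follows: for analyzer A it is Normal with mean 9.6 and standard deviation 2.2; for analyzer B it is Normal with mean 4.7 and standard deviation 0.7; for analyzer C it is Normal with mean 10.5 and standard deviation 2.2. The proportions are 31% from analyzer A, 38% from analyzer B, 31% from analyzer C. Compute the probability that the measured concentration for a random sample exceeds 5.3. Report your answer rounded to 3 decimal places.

0.684

Conditional on each analyzer, P(X > 5.3): A: 0.974682; B: 0.195683; C: 0.990952.
By total probability, P(X > 5.3) = 0.31·0.974682 + 0.38·0.195683 + 0.31·0.990952 = 0.683706.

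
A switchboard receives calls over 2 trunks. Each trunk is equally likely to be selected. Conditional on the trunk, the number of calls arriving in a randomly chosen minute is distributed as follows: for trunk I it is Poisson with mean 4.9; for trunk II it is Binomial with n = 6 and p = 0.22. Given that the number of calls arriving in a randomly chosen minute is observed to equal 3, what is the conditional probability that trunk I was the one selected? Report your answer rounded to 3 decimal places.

0.591

Likelihoods P(X=3 | ·): I: 0.146014; II: 0.101061.
Posterior ∝ prior × likelihood. Numerator for I: 0.5·0.146014 = 0.0730069.
Normalizing constant: 0.5·0.146014 + 0.5·0.101061 = 0.123537.
P(I | observation) = 0.0730069 / 0.123537 = 0.590971.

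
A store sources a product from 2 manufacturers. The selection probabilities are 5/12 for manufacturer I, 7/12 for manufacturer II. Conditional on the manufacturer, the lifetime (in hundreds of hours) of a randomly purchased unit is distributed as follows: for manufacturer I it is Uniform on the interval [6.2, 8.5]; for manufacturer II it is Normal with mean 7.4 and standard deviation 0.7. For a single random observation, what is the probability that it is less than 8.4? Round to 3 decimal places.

0.937

Conditional on each manufacturer, P(X < 8.4): I: 0.956522; II: 0.923436.
By total probability, P(X < 8.4) = 0.416667·0.956522 + 0.583333·0.923436 = 0.937222.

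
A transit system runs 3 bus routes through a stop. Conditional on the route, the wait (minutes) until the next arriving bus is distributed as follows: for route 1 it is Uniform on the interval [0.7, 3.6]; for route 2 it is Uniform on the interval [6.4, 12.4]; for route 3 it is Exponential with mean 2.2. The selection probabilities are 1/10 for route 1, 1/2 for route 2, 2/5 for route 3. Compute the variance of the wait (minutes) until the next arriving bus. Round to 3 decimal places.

Per component, 1: μ=2.15, E[X²]=5.32333; 2: μ=9.4, E[X²]=91.36; 3: μ=2.2, E[X²]=9.68.
E[X] = 0.1·2.15 + 0.5·9.4 + 0.4·2.2 = 5.795.
E[X²] = 0.1·5.32333 + 0.5·91.36 + 0.4·9.68 = 50.0843.
Var(X) = E[X²] − (E[X])² = 50.0843 − 33.582 = 16.5023.

16.502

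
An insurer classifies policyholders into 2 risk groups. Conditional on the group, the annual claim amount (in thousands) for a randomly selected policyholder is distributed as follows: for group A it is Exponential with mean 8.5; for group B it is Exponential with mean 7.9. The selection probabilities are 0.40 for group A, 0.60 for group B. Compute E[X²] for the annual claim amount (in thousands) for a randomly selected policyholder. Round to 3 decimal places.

132.692

For each component E[X²] = Var + (mean)², giving A: 144.5; B: 124.82.
Overall E[X²] = 0.4·144.5 + 0.6·124.82 = 132.692.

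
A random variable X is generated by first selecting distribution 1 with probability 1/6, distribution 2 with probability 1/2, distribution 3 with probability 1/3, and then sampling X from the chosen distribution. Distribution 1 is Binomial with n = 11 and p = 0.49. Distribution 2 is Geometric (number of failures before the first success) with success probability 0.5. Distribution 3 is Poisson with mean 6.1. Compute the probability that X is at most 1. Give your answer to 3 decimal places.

0.381

Conditional on each component, P(X ≤ 1): 1: 0.0070235; 2: 0.75; 3: 0.0159244.
By total probability, P(X ≤ 1) = 0.166667·0.0070235 + 0.5·0.75 + 0.333333·0.0159244 = 0.381479.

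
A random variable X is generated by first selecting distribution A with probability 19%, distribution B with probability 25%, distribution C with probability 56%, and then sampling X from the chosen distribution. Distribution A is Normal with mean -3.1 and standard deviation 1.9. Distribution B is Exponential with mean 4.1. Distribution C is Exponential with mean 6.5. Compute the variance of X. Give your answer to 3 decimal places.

Per component, A: μ=-3.1, E[X²]=13.22; B: μ=4.1, E[X²]=33.62; C: μ=6.5, E[X²]=84.5.
E[X] = 0.19·-3.1 + 0.25·4.1 + 0.56·6.5 = 4.076.
E[X²] = 0.19·13.22 + 0.25·33.62 + 0.56·84.5 = 58.2368.
Var(X) = E[X²] − (E[X])² = 58.2368 − 16.6138 = 41.623.

41.623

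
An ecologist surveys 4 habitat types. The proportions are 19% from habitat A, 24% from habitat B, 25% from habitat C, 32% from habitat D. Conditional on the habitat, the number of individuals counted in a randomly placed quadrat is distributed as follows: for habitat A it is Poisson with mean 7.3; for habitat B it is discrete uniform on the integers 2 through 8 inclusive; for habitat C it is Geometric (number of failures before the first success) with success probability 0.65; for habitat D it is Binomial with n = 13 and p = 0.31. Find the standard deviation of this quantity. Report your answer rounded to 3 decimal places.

2.958

Per component, A: μ=7.3, E[X²]=60.59; B: μ=5, E[X²]=29; C: μ=0.538462, E[X²]=1.11834; D: μ=4.03, E[X²]=19.0216.
E[X] = 0.19·7.3 + 0.24·5 + 0.25·0.538462 + 0.32·4.03 = 4.01122.
E[X²] = 0.19·60.59 + 0.24·29 + 0.25·1.11834 + 0.32·19.0216 = 24.8386.
Var(X) = E[X²] − (E[X])² = 24.8386 − 16.0898 = 8.74875.
SD(X) = √8.74875 = 2.95783.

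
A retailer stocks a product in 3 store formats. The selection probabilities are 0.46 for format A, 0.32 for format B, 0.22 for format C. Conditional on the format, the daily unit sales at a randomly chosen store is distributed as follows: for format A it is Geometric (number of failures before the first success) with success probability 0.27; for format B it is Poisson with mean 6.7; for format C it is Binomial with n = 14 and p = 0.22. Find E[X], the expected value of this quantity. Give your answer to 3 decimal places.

Component means — A: 2.7037; B: 6.7; C: 3.08.
E[X] = 0.46·2.7037 + 0.32·6.7 + 0.22·3.08 = 4.0653.

4.065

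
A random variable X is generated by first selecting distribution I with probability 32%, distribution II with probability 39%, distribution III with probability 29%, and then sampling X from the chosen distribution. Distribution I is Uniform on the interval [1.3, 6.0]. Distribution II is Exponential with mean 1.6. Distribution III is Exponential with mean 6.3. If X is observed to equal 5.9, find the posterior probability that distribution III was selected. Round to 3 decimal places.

0.196

Likelihoods f(5.9 | ·): I: 0.212766; II: 0.0156466; III: 0.0622213.
Posterior ∝ prior × likelihood. Numerator for III: 0.29·0.0622213 = 0.0180442.
Normalizing constant: 0.32·0.212766 + 0.39·0.0156466 + 0.29·0.0622213 = 0.0922315.
P(III | observation) = 0.0180442 / 0.0922315 = 0.19564.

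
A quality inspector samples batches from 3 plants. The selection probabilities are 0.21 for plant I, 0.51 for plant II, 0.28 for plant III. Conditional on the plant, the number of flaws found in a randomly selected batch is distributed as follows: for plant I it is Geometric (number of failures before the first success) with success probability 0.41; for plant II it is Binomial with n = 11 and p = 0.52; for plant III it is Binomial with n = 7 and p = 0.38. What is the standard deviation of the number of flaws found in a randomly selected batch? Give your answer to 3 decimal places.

2.447

Per component, I: μ=1.43902, E[X²]=5.58061; II: μ=5.72, E[X²]=35.464; III: μ=2.66, E[X²]=8.7248.
E[X] = 0.21·1.43902 + 0.51·5.72 + 0.28·2.66 = 3.9642.
E[X²] = 0.21·5.58061 + 0.51·35.464 + 0.28·8.7248 = 21.7015.
Var(X) = E[X²] − (E[X])² = 21.7015 − 15.7148 = 5.98667.
SD(X) = √5.98667 = 2.44677.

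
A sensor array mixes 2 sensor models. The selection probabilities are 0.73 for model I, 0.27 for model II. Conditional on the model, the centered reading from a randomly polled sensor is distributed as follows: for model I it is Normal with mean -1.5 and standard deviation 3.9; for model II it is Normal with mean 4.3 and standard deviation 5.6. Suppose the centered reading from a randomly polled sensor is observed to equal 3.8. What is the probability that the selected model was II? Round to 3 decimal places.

Likelihoods f(3.8 | ·): I: 0.0406271; II: 0.0709563.
Posterior ∝ prior × likelihood. Numerator for II: 0.27·0.0709563 = 0.0191582.
Normalizing constant: 0.73·0.0406271 + 0.27·0.0709563 = 0.048816.
P(II | observation) = 0.0191582 / 0.048816 = 0.392458.

0.392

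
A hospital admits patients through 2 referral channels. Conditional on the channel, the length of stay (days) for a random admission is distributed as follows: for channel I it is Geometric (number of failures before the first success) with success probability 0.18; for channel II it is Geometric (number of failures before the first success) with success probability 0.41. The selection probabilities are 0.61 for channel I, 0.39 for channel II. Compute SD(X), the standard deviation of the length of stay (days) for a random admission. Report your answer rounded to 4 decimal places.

Per component, I: μ=4.55556, E[X²]=46.0617; II: μ=1.43902, E[X²]=5.58061.
E[X] = 0.61·4.55556 + 0.39·1.43902 = 3.34011.
E[X²] = 0.61·46.0617 + 0.39·5.58061 = 30.2741.
Var(X) = E[X²] − (E[X])² = 30.2741 − 11.1563 = 19.1178.
SD(X) = √19.1178 = 4.37239.

4.3724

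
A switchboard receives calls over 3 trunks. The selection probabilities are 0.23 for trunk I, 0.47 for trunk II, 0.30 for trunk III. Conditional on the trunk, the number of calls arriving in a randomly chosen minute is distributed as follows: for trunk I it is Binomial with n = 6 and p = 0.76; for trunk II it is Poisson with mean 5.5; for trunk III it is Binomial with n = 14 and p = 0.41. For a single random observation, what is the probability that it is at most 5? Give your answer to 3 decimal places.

0.571

Conditional on each trunk, P(X ≤ 5): I: 0.8073; II: 0.528919; III: 0.455021.
By total probability, P(X ≤ 5) = 0.23·0.8073 + 0.47·0.528919 + 0.3·0.455021 = 0.570777.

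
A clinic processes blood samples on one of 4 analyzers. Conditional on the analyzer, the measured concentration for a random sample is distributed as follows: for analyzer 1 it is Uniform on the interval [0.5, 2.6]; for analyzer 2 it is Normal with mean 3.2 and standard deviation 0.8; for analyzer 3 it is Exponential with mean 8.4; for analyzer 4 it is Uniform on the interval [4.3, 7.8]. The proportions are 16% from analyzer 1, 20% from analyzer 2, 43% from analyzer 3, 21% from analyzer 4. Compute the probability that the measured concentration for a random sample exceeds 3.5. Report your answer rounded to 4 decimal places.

0.5642

Conditional on each analyzer, P(X > 3.5): 1: 0; 2: 0.35383; 3: 0.659241; 4: 1.
By total probability, P(X > 3.5) = 0.16·0 + 0.2·0.35383 + 0.43·0.659241 + 0.21·1 = 0.56424.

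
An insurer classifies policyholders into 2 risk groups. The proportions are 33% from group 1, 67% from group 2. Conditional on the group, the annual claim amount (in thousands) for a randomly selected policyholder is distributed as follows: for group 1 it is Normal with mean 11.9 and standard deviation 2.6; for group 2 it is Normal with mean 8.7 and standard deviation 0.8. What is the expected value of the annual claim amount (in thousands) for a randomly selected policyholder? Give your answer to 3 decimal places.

9.756

Component means — 1: 11.9; 2: 8.7.
E[X] = 0.33·11.9 + 0.67·8.7 = 9.756.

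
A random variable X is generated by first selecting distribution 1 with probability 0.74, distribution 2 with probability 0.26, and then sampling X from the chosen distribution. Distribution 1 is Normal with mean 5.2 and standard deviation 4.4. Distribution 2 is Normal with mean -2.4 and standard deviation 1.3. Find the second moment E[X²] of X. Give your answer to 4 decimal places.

For each component E[X²] = Var + (mean)², giving 1: 46.4; 2: 7.45.
Overall E[X²] = 0.74·46.4 + 0.26·7.45 = 36.273.

36.2730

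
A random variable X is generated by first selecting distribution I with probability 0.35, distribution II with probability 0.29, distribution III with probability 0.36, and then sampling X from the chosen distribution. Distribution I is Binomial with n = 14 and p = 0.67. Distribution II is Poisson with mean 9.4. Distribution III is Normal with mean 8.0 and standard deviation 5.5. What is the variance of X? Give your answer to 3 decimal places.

Per component, I: μ=9.38, E[X²]=91.0798; II: μ=9.4, E[X²]=97.76; III: μ=8, E[X²]=94.25.
E[X] = 0.35·9.38 + 0.29·9.4 + 0.36·8 = 8.889.
E[X²] = 0.35·91.0798 + 0.29·97.76 + 0.36·94.25 = 94.1583.
Var(X) = E[X²] − (E[X])² = 94.1583 − 79.0143 = 15.144.

15.144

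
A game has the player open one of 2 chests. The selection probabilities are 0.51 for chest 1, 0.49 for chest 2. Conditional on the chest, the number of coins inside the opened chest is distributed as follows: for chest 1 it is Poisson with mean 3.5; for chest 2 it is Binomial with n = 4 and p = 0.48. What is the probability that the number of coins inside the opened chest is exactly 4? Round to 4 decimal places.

0.1223

Conditional on each chest, P(X = 4): 1: 0.188812; 2: 0.0530842.
By total probability, P(X = 4) = 0.51·0.188812 + 0.49·0.0530842 = 0.122306.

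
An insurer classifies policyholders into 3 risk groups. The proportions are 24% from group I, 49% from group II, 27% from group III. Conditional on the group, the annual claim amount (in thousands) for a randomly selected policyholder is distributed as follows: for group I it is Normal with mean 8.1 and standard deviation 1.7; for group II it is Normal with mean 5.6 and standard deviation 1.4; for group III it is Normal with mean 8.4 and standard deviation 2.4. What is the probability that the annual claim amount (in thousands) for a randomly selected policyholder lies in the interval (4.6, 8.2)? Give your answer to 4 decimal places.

Conditional on each group, P(4.6 < X < 8.2): I: 0.503698; II: 0.730829; III: 0.41012.
By total probability, P(4.6 < X < 8.2) = 0.24·0.503698 + 0.49·0.730829 + 0.27·0.41012 = 0.589726.

0.5897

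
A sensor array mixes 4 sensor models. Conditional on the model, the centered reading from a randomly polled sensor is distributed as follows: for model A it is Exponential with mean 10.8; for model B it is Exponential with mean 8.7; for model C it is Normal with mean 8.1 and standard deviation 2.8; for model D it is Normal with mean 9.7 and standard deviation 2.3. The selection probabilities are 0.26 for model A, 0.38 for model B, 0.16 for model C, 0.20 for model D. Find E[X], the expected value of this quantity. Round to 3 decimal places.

Component means — A: 10.8; B: 8.7; C: 8.1; D: 9.7.
E[X] = 0.26·10.8 + 0.38·8.7 + 0.16·8.1 + 0.2·9.7 = 9.35.

9.350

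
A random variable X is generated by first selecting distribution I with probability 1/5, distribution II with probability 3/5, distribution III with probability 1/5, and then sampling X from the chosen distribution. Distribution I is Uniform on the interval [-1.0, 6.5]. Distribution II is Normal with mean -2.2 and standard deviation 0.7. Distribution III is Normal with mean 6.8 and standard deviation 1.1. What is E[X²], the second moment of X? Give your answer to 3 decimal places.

For each component E[X²] = Var + (mean)², giving I: 12.25; II: 5.33; III: 47.45.
Overall E[X²] = 0.2·12.25 + 0.6·5.33 + 0.2·47.45 = 15.138.

15.138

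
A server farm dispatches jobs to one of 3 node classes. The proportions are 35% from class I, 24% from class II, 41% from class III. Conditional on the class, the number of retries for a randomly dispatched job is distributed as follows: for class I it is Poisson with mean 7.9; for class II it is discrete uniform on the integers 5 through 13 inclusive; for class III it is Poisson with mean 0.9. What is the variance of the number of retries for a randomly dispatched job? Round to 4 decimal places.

Per component, I: μ=7.9, E[X²]=70.31; II: μ=9, E[X²]=87.6667; III: μ=0.9, E[X²]=1.71.
E[X] = 0.35·7.9 + 0.24·9 + 0.41·0.9 = 5.294.
E[X²] = 0.35·70.31 + 0.24·87.6667 + 0.41·1.71 = 46.3496.
Var(X) = E[X²] − (E[X])² = 46.3496 − 28.0264 = 18.3232.

18.3232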